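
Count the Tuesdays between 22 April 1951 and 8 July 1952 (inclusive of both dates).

64 Tuesdays

22 April 1951 is a Sunday.
That's 444 days from start to end, counting both.
444 = 7 × 63 + 3, so there are 63 full weeks plus 3 extra days.
Each full week contributes one Tuesday: 63 so far.
The 3 extra days are Sunday, Monday, Tuesday — 1 of them qualifies.
Total: 63 + 1 = 64.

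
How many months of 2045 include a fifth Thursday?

4

A month has five Thursdays exactly when Thursday falls within its first (length − 28) days.
Jan: 31 days, starts Sun → 5 of Sun, Mon, Tue
Feb: 28 days, starts Wed → 5 of (none)
Mar: 31 days, starts Wed → 5 of Wed, Thu, Fri ✓
Apr: 30 days, starts Sat → 5 of Sat, Sun
May: 31 days, starts Mon → 5 of Mon, Tue, Wed
Jun: 30 days, starts Thu → 5 of Thu, Fri ✓
Jul: 31 days, starts Sat → 5 of Sat, Sun, Mon
Aug: 31 days, starts Tue → 5 of Tue, Wed, Thu ✓
Sep: 30 days, starts Fri → 5 of Fri, Sat
Oct: 31 days, starts Sun → 5 of Sun, Mon, Tue
Nov: 30 days, starts Wed → 5 of Wed, Thu ✓
Dec: 31 days, starts Fri → 5 of Fri, Sat, Sun
Months with five Thursdays: Mar, Jun, Aug, Nov.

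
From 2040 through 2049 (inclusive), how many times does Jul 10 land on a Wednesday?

Day of week of July 10 in each year:
2040: Tue, 2041: Wed ✓, 2042: Thu, 2043: Fri, 2044: Sun, 2045: Mon, 2046: Tue, 2047: Wed ✓, 2048: Fri, 2049: Sat
Wednesdays: 2041, 2047.

2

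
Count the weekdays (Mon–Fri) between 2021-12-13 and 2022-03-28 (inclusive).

76 weekdays

2021-12-13 is a Monday.
The range spans 106 days (inclusive of both endpoints).
106 = 7 × 15 + 1, so there are 15 full weeks plus 1 extra day.
Each full week contributes 5 weekdays (Mon–Fri): 15 × 5 = 75.
The 1 extra day is Monday — 1 of them qualifies.
Total: 75 + 1 = 76.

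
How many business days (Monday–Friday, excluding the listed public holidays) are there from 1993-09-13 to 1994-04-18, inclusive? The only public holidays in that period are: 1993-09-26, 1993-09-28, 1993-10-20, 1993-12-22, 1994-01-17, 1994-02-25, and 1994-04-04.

1993-09-13 is a Monday.
The range spans 218 days (inclusive of both endpoints).
218 = 7 × 31 + 1, so there are 31 full weeks plus 1 extra day.
Each full week contributes 5 weekdays (Mon–Fri): 31 × 5 = 155.
The 1 extra day is Mon — 1 of them qualifies.
Total: 155 + 1 = 156.
Holidays: 1993-09-26 (Sun); 1993-09-28 (Tue); 1993-10-20 (Wed); 1993-12-22 (Wed); 1994-01-17 (Mon); 1994-02-25 (Fri); 1994-04-04 (Mon).
6 of the 7 holidays fall on weekdays; the rest are weekends and were already excluded.
Business days: 156 − 6 = 150.

150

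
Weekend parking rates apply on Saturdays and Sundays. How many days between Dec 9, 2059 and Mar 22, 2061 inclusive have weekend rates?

Dec 9, 2059 is a Tuesday.
The range spans 470 days (inclusive of both endpoints).
470 = 7 × 67 + 1, so there are 67 full weeks plus 1 extra day.
Each full week contributes 2 weekend days (Sat, Sun): 67 × 2 = 134.
The 1 extra day is Tue — none qualify.
Total: 134 + 0 = 134.

134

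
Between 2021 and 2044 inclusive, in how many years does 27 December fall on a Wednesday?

3

Day of week of December 27 in each year:
2021: Mon, 2022: Tue, 2023: Wed ✓, 2024: Fri, 2025: Sat, 2026: Sun, 2027: Mon, 2028: Wed ✓, 2029: Thu, 2030: Fri, 2031: Sat, 2032: Mon, 2033: Tue, 2034: Wed ✓, 2035: Thu, 2036: Sat, 2037: Sun, 2038: Mon, 2039: Tue, 2040: Thu, 2041: Fri, 2042: Sat, 2043: Sun, 2044: Tue
Wednesdays: 2023, 2028, 2034.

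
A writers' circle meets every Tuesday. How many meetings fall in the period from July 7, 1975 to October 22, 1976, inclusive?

July 7, 1975 is a Monday.
The range spans 474 days (inclusive of both endpoints).
474 = 7 × 67 + 5, so there are 67 full weeks plus 5 extra days.
Each full week contributes one Tuesday: 67 so far.
The 5 extra days are Mon, Tue, Wed, Thu, Fri — 1 of them qualifies.
Total: 67 + 1 = 68.

68 Tuesdays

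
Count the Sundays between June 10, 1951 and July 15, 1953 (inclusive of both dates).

June 10, 1951 is a Sunday.
That's 767 days from start to end, counting both.
767 = 7 × 109 + 4, so there are 109 full weeks plus 4 extra days.
Each full week contributes one Sunday: 109 so far.
The 4 extra days are Sunday, Monday, Tuesday, Wednesday — 1 of them qualifies.
Total: 109 + 1 = 110.

110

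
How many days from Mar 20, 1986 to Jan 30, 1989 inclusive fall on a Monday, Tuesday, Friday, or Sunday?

Mar 20, 1986 is a Thursday.
That's 1048 days from start to end, counting both.
1048 = 7 × 149 + 5, so there are 149 full weeks plus 5 extra days.
Each full week contributes 4 days from the set (Mon, Tue, Fri, Sun): 149 × 4 = 596.
The 5 extra days are Thursday, Friday, Saturday, Sunday, Monday — 3 of them qualify.
Total: 596 + 3 = 599.

599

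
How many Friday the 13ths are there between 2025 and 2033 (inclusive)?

14

Friday-the-13ths by year:
2025: Jun
2026: Feb, Mar, Nov
2027: Aug
2028: Oct
2029: Apr, Jul
2030: Sep, Dec
2031: Jun
2032: Feb, Aug
2033: May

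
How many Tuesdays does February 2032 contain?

2032-02-01 is a Sunday.
From 2032-02-01 to 2032-02-29 is 29 days inclusive.
29 = 7 × 4 + 1, so there are 4 full weeks plus 1 extra day.
Each full week contributes one Tuesday: 4 so far.
The 1 extra day is Sun — none qualify.
Total: 4 + 0 = 4.

4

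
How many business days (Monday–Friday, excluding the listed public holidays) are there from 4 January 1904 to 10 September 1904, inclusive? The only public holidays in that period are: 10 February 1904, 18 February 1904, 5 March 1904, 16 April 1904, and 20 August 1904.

4 January 1904 is a Monday.
The range spans 251 days (inclusive of both endpoints).
251 = 7 × 35 + 6, so there are 35 full weeks plus 6 extra days.
Each full week contributes 5 weekdays (Mon–Fri): 35 × 5 = 175.
The 6 extra days are Mon, Tue, Wed, Thu, Fri, Sat — 5 of them qualify.
Total: 175 + 5 = 180.
Holidays: 10 February 1904 (Wed); 18 February 1904 (Thu); 5 March 1904 (Sat); 16 April 1904 (Sat); 20 August 1904 (Sat).
2 of the 5 holidays fall on weekdays; the rest are weekends and were already excluded.
Business days: 180 − 2 = 178.

178 business days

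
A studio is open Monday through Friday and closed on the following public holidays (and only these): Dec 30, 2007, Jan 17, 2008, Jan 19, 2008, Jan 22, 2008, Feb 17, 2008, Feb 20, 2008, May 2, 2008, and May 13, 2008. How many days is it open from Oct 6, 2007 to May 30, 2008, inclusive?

165 working days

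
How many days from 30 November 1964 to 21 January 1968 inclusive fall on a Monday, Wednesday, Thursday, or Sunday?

656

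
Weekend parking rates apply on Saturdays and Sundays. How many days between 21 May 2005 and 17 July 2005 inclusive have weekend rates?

18

21 May 2005 is a Saturday.
From 21 May 2005 to 17 July 2005 is 58 days inclusive.
58 = 7 × 8 + 2, so there are 8 full weeks plus 2 extra days.
Each full week contributes 2 weekend days (Sat, Sun): 8 × 2 = 16.
The 2 extra days are Saturday, Sunday — 2 of them qualify.
Total: 16 + 2 = 18.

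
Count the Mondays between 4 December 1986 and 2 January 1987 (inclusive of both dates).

4

4 December 1986 is a Thursday.
The range spans 30 days (inclusive of both endpoints).
30 = 7 × 4 + 2, so there are 4 full weeks plus 2 extra days.
Each full week contributes one Monday: 4 so far.
The 2 extra days are Thursday, Friday — none qualify.
Total: 4 + 0 = 4.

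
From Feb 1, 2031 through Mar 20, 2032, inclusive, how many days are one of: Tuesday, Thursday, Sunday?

Feb 1, 2031 is a Saturday.
From Feb 1, 2031 to Mar 20, 2032 is 414 days inclusive.
414 = 7 × 59 + 1, so there are 59 full weeks plus 1 extra day.
Each full week contributes 3 days from the set (Tue, Thu, Sun): 59 × 3 = 177.
The 1 extra day is Sat — none qualify.
Total: 177 + 0 = 177.

177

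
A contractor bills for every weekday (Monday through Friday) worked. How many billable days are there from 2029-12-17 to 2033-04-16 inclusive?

870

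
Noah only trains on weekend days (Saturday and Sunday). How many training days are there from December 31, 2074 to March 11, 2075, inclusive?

20

December 31, 2074 is a Monday.
That's 71 days from start to end, counting both.
71 = 7 × 10 + 1, so there are 10 full weeks plus 1 extra day.
Each full week contributes 2 weekend days (Sat, Sun): 10 × 2 = 20.
The 1 extra day is Mon — none qualify.
Total: 20 + 0 = 20.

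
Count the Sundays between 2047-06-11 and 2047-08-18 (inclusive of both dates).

10 Sundays

2047-06-11 is a Tuesday.
The range spans 69 days (inclusive of both endpoints).
69 = 7 × 9 + 6, so there are 9 full weeks plus 6 extra days.
Each full week contributes one Sunday: 9 so far.
The 6 extra days are Tuesday, Wednesday, Thursday, Friday, Saturday, Sunday — 1 of them qualifies.
Total: 9 + 1 = 10.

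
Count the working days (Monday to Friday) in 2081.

261

1 January 2081 is a Wednesday.
From 1 January 2081 to 31 December 2081 is 365 days inclusive.
365 = 7 × 52 + 1, so there are 52 full weeks plus 1 extra day.
Each full week contributes 5 weekdays (Mon–Fri): 52 × 5 = 260.
The 1 extra day is Wednesday — 1 of them qualifies.
Total: 260 + 1 = 261.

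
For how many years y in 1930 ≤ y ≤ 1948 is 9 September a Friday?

Day of week of September 9 in each year:
1930: Tue, 1931: Wed, 1932: Fri ✓, 1933: Sat, 1934: Sun, 1935: Mon, 1936: Wed, 1937: Thu, 1938: Fri ✓, 1939: Sat, 1940: Mon, 1941: Tue, 1942: Wed, 1943: Thu, 1944: Sat, 1945: Sun, 1946: Mon, 1947: Tue, 1948: Thu
Fridays: 1932, 1938.

2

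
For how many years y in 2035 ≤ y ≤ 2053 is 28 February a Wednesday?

3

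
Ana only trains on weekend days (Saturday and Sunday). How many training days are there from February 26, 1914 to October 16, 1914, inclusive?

February 26, 1914 is a Thursday.
The range spans 233 days (inclusive of both endpoints).
233 = 7 × 33 + 2, so there are 33 full weeks plus 2 extra days.
Each full week contributes 2 weekend days (Sat, Sun): 33 × 2 = 66.
The 2 extra days are Thursday, Friday — none qualify.
Total: 66 + 0 = 66.

66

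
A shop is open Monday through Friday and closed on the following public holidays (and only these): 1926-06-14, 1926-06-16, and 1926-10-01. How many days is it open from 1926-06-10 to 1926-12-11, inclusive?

1926-06-10 is a Thursday.
From 1926-06-10 to 1926-12-11 is 185 days inclusive.
185 = 7 × 26 + 3, so there are 26 full weeks plus 3 extra days.
Each full week contributes 5 weekdays (Mon–Fri): 26 × 5 = 130.
The 3 extra days are Thu, Fri, Sat — 2 of them qualify.
Total: 130 + 2 = 132.
Holidays: 1926-06-14 (Mon); 1926-06-16 (Wed); 1926-10-01 (Fri).
All 3 holidays fall on weekdays, so subtract 3.
Business days: 132 − 3 = 129.

129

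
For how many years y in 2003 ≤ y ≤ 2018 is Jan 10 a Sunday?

2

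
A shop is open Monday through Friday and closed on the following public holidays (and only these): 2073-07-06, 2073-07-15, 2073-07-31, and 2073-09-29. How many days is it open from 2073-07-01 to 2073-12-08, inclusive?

112

2073-07-01 is a Saturday.
The range spans 161 days (inclusive of both endpoints).
161 = 7 × 23, so the span is exactly 23 full weeks.
Each full week contributes 5 weekdays (Mon–Fri): 23 × 5 = 115.
Total: 115.
Holidays: 2073-07-06 (Thu); 2073-07-15 (Sat); 2073-07-31 (Mon); 2073-09-29 (Fri).
3 of the 4 holidays fall on weekdays; the rest are weekends and were already excluded.
Business days: 115 − 3 = 112.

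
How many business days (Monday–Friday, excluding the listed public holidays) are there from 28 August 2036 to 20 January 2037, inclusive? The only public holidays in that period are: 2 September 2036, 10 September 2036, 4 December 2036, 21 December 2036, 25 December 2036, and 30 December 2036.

99 business days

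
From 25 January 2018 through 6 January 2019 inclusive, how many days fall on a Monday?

25 January 2018 is a Thursday.
The range spans 347 days (inclusive of both endpoints).
347 = 7 × 49 + 4, so there are 49 full weeks plus 4 extra days.
Each full week contributes one Monday: 49 so far.
The 4 extra days are Thu, Fri, Sat, Sun — none qualify.
Total: 49 + 0 = 49.

49 Mondays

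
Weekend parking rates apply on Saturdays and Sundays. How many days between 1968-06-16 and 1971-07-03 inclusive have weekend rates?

318

1968-06-16 is a Sunday.
That's 1113 days from start to end, counting both.
1113 = 7 × 159, so the span is exactly 159 full weeks.
Each full week contributes 2 weekend days (Sat, Sun): 159 × 2 = 318.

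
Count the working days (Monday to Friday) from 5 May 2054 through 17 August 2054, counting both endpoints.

75

5 May 2054 is a Tuesday.
The range spans 105 days (inclusive of both endpoints).
105 = 7 × 15, so the span is exactly 15 full weeks.
Each full week contributes 5 weekdays (Mon–Fri): 15 × 5 = 75.
Total: 75.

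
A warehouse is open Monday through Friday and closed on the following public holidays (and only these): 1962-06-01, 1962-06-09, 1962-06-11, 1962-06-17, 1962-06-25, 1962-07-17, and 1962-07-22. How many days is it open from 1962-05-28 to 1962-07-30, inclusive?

42

1962-05-28 is a Monday.
From 1962-05-28 to 1962-07-30 is 64 days inclusive.
64 = 7 × 9 + 1, so there are 9 full weeks plus 1 extra day.
Each full week contributes 5 weekdays (Mon–Fri): 9 × 5 = 45.
The 1 extra day is Monday — 1 of them qualifies.
Total: 45 + 1 = 46.
Holidays: 1962-06-01 (Fri); 1962-06-09 (Sat); 1962-06-11 (Mon); 1962-06-17 (Sun); 1962-06-25 (Mon); 1962-07-17 (Tue); 1962-07-22 (Sun).
4 of the 7 holidays fall on weekdays; the rest are weekends and were already excluded.
Business days: 46 − 4 = 42.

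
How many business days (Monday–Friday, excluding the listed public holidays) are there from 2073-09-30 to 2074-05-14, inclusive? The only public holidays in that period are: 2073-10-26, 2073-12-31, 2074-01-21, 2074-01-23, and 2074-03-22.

2073-09-30 is a Saturday.
The range spans 227 days (inclusive of both endpoints).
227 = 7 × 32 + 3, so there are 32 full weeks plus 3 extra days.
Each full week contributes 5 weekdays (Mon–Fri): 32 × 5 = 160.
The 3 extra days are Sat, Sun, Mon — 1 of them qualifies.
Total: 160 + 1 = 161.
Holidays: 2073-10-26 (Thu); 2073-12-31 (Sun); 2074-01-21 (Sun); 2074-01-23 (Tue); 2074-03-22 (Thu).
3 of the 5 holidays fall on weekdays; the rest are weekends and were already excluded.
Business days: 161 − 3 = 158.

158 business days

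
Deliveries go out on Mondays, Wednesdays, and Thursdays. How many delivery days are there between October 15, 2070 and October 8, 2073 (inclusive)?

467

October 15, 2070 is a Wednesday.
The range spans 1090 days (inclusive of both endpoints).
1090 = 7 × 155 + 5, so there are 155 full weeks plus 5 extra days.
Each full week contributes 3 days from the set (Mon, Wed, Thu): 155 × 3 = 465.
The 5 extra days are Wed, Thu, Fri, Sat, Sun — 2 of them qualify.
Total: 465 + 2 = 467.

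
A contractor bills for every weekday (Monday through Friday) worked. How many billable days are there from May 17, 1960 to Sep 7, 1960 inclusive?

82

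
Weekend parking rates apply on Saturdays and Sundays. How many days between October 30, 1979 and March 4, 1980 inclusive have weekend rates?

36

October 30, 1979 is a Tuesday.
From October 30, 1979 to March 4, 1980 is 127 days inclusive.
127 = 7 × 18 + 1, so there are 18 full weeks plus 1 extra day.
Each full week contributes 2 weekend days (Sat, Sun): 18 × 2 = 36.
The 1 extra day is Tue — none qualify.
Total: 36 + 0 = 36.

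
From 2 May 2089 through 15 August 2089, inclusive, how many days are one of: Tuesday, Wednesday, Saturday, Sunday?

2 May 2089 is a Monday.
From 2 May 2089 to 15 August 2089 is 106 days inclusive.
106 = 7 × 15 + 1, so there are 15 full weeks plus 1 extra day.
Each full week contributes 4 days from the set (Tue, Wed, Sat, Sun): 15 × 4 = 60.
The 1 extra day is Monday — none qualify.
Total: 60 + 0 = 60.

60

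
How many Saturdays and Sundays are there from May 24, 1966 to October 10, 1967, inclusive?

144

May 24, 1966 is a Tuesday.
From May 24, 1966 to October 10, 1967 is 505 days inclusive.
505 = 7 × 72 + 1, so there are 72 full weeks plus 1 extra day.
Each full week contributes 2 weekend days (Sat, Sun): 72 × 2 = 144.
The 1 extra day is Tue — none qualify.
Total: 144 + 0 = 144.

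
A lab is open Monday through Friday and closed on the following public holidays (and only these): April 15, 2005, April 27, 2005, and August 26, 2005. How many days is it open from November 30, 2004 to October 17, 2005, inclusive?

227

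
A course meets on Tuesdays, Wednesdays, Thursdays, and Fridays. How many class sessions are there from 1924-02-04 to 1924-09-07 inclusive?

124

1924-02-04 is a Monday.
From 1924-02-04 to 1924-09-07 is 217 days inclusive.
217 = 7 × 31, so the span is exactly 31 full weeks.
Each full week contributes 4 days from the set (Tue, Wed, Thu, Fri): 31 × 4 = 124.
Total: 124.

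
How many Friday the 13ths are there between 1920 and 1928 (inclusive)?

16

Friday-the-13ths by year:
1920: Feb, Aug
1921: May
1922: Jan, Oct
1923: Apr, Jul
1924: Jun
1925: Feb, Mar, Nov
1926: Aug
1927: May
1928: Jan, Apr, Jul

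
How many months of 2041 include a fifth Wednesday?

A month has five Wednesdays exactly when Wednesday falls within its first (length − 28) days.
Jan: 31 days, starts Tue → 5 of Tue, Wed, Thu ✓
Feb: 28 days, starts Fri → 5 of (none)
Mar: 31 days, starts Fri → 5 of Fri, Sat, Sun
Apr: 30 days, starts Mon → 5 of Mon, Tue
May: 31 days, starts Wed → 5 of Wed, Thu, Fri ✓
Jun: 30 days, starts Sat → 5 of Sat, Sun
Jul: 31 days, starts Mon → 5 of Mon, Tue, Wed ✓
Aug: 31 days, starts Thu → 5 of Thu, Fri, Sat
Sep: 30 days, starts Sun → 5 of Sun, Mon
Oct: 31 days, starts Tue → 5 of Tue, Wed, Thu ✓
Nov: 30 days, starts Fri → 5 of Fri, Sat
Dec: 31 days, starts Sun → 5 of Sun, Mon, Tue
Months with five Wednesdays: Jan, May, Jul, Oct.

4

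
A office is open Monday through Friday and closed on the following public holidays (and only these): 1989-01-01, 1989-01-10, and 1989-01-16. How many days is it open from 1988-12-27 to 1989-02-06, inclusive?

28

1988-12-27 is a Tuesday.
The range spans 42 days (inclusive of both endpoints).
42 = 7 × 6, so the span is exactly 6 full weeks.
Each full week contributes 5 weekdays (Mon–Fri): 6 × 5 = 30.
Total: 30.
Holidays: 1989-01-01 (Sun); 1989-01-10 (Tue); 1989-01-16 (Mon).
2 of the 3 holidays fall on weekdays; the rest are weekends and were already excluded.
Business days: 30 − 2 = 28.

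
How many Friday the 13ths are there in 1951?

2

The 13th falls on a Friday when the month's 13th has weekday Fri.
Jan 13 is Sat; Feb 13 is Tue; Mar 13 is Tue; Apr 13 is Fri ✓; May 13 is Sun; Jun 13 is Wed; Jul 13 is Fri ✓; Aug 13 is Mon; Sep 13 is Thu; Oct 13 is Sat; Nov 13 is Tue; Dec 13 is Thu.
Friday the 13ths: Apr, Jul.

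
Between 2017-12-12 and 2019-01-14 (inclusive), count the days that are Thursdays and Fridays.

114

2017-12-12 is a Tuesday.
From 2017-12-12 to 2019-01-14 is 399 days inclusive.
399 = 7 × 57, so the span is exactly 57 full weeks.
Each full week contributes 2 days from the set (Thu, Fri): 57 × 2 = 114.
Total: 114.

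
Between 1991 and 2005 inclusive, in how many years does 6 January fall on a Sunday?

Day of week of January 6 in each year:
1991: Sun ✓, 1992: Mon, 1993: Wed, 1994: Thu, 1995: Fri, 1996: Sat, 1997: Mon, 1998: Tue, 1999: Wed, 2000: Thu, 2001: Sat, 2002: Sun ✓, 2003: Mon, 2004: Tue, 2005: Thu
Sundays: 1991, 2002.

2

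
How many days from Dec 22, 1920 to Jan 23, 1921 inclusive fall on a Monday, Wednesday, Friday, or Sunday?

Dec 22, 1920 is a Wednesday.
The range spans 33 days (inclusive of both endpoints).
33 = 7 × 4 + 5, so there are 4 full weeks plus 5 extra days.
Each full week contributes 4 days from the set (Mon, Wed, Fri, Sun): 4 × 4 = 16.
The 5 extra days are Wednesday, Thursday, Friday, Saturday, Sunday — 3 of them qualify.
Total: 16 + 3 = 19.

19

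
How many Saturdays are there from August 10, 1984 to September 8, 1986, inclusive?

August 10, 1984 is a Friday.
From August 10, 1984 to September 8, 1986 is 760 days inclusive.
760 = 7 × 108 + 4, so there are 108 full weeks plus 4 extra days.
Each full week contributes one Saturday: 108 so far.
The 4 extra days are Friday, Saturday, Sunday, Monday — 1 of them qualifies.
Total: 108 + 1 = 109.

109 Saturdays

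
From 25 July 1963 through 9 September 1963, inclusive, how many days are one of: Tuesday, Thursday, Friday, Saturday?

27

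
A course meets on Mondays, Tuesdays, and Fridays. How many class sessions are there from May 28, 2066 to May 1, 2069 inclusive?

May 28, 2066 is a Friday.
From May 28, 2066 to May 1, 2069 is 1070 days inclusive.
1070 = 7 × 152 + 6, so there are 152 full weeks plus 6 extra days.
Each full week contributes 3 days from the set (Mon, Tue, Fri): 152 × 3 = 456.
The 6 extra days are Friday, Saturday, Sunday, Monday, Tuesday, Wednesday — 3 of them qualify.
Total: 456 + 3 = 459.

459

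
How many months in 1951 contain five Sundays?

4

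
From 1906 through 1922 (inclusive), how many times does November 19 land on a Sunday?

Day of week of November 19 in each year:
1906: Mon, 1907: Tue, 1908: Thu, 1909: Fri, 1910: Sat, 1911: Sun ✓, 1912: Tue, 1913: Wed, 1914: Thu, 1915: Fri, 1916: Sun ✓, 1917: Mon, 1918: Tue, 1919: Wed, 1920: Fri, 1921: Sat, 1922: Sun ✓
Sundays: 1911, 1916, 1922.

3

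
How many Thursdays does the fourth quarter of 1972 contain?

1972-10-01 is a Sunday.
That's 92 days from start to end, counting both.
92 = 7 × 13 + 1, so there are 13 full weeks plus 1 extra day.
Each full week contributes one Thursday: 13 so far.
The 1 extra day is Sun — none qualify.
Total: 13 + 0 = 13.

13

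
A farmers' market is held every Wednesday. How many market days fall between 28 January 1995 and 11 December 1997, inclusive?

28 January 1995 is a Saturday.
The range spans 1049 days (inclusive of both endpoints).
1049 = 7 × 149 + 6, so there are 149 full weeks plus 6 extra days.
Each full week contributes one Wednesday: 149 so far.
The 6 extra days are Saturday, Sunday, Monday, Tuesday, Wednesday, Thursday — 1 of them qualifies.
Total: 149 + 1 = 150.

150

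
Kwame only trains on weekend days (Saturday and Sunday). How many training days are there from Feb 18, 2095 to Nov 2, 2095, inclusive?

Feb 18, 2095 is a Friday.
From Feb 18, 2095 to Nov 2, 2095 is 258 days inclusive.
258 = 7 × 36 + 6, so there are 36 full weeks plus 6 extra days.
Each full week contributes 2 weekend days (Sat, Sun): 36 × 2 = 72.
The 6 extra days are Friday, Saturday, Sunday, Monday, Tuesday, Wednesday — 2 of them qualify.
Total: 72 + 2 = 74.

74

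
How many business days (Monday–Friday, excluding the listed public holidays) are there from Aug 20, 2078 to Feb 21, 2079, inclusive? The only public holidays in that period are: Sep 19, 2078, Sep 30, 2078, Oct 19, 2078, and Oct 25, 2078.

128 business days

Aug 20, 2078 is a Saturday.
From Aug 20, 2078 to Feb 21, 2079 is 186 days inclusive.
186 = 7 × 26 + 4, so there are 26 full weeks plus 4 extra days.
Each full week contributes 5 weekdays (Mon–Fri): 26 × 5 = 130.
The 4 extra days are Sat, Sun, Mon, Tue — 2 of them qualify.
Total: 130 + 2 = 132.
Holidays: Sep 19, 2078 (Mon); Sep 30, 2078 (Fri); Oct 19, 2078 (Wed); Oct 25, 2078 (Tue).
All 4 holidays fall on weekdays, so subtract 4.
Business days: 132 − 4 = 128.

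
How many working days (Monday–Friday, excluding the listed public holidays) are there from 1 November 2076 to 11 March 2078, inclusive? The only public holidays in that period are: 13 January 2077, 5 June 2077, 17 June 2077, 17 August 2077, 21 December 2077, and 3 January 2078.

350 working days

1 November 2076 is a Sunday.
From 1 November 2076 to 11 March 2078 is 496 days inclusive.
496 = 7 × 70 + 6, so there are 70 full weeks plus 6 extra days.
Each full week contributes 5 weekdays (Mon–Fri): 70 × 5 = 350.
The 6 extra days are Sunday, Monday, Tuesday, Wednesday, Thursday, Friday — 5 of them qualify.
Total: 350 + 5 = 355.
Holidays: 13 January 2077 (Wed); 5 June 2077 (Sat); 17 June 2077 (Thu); 17 August 2077 (Tue); 21 December 2077 (Tue); 3 January 2078 (Mon).
5 of the 6 holidays fall on weekdays; the rest are weekends and were already excluded.
Business days: 355 − 5 = 350.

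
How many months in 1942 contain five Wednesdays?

4

A month has five Wednesdays exactly when Wednesday falls within its first (length − 28) days.
Jan: 31 days, starts Thu → 5 of Thu, Fri, Sat
Feb: 28 days, starts Sun → 5 of (none)
Mar: 31 days, starts Sun → 5 of Sun, Mon, Tue
Apr: 30 days, starts Wed → 5 of Wed, Thu ✓
May: 31 days, starts Fri → 5 of Fri, Sat, Sun
Jun: 30 days, starts Mon → 5 of Mon, Tue
Jul: 31 days, starts Wed → 5 of Wed, Thu, Fri ✓
Aug: 31 days, starts Sat → 5 of Sat, Sun, Mon
Sep: 30 days, starts Tue → 5 of Tue, Wed ✓
Oct: 31 days, starts Thu → 5 of Thu, Fri, Sat
Nov: 30 days, starts Sun → 5 of Sun, Mon
Dec: 31 days, starts Tue → 5 of Tue, Wed, Thu ✓
Months with five Wednesdays: Apr, Jul, Sep, Dec.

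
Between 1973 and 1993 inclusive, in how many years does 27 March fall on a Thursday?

3

Day of week of March 27 in each year:
1973: Tue, 1974: Wed, 1975: Thu ✓, 1976: Sat, 1977: Sun, 1978: Mon, 1979: Tue, 1980: Thu ✓, 1981: Fri, 1982: Sat, 1983: Sun, 1984: Tue, 1985: Wed, 1986: Thu ✓, 1987: Fri, 1988: Sun, 1989: Mon, 1990: Tue, 1991: Wed, 1992: Fri, 1993: Sat
Thursdays: 1975, 1980, 1986.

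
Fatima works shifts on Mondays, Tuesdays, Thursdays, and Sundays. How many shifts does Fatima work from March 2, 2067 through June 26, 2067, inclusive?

66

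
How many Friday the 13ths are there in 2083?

The 13th falls on a Friday when the month's 13th has weekday Fri.
Jan 13 is Wed; Feb 13 is Sat; Mar 13 is Sat; Apr 13 is Tue; May 13 is Thu; Jun 13 is Sun; Jul 13 is Tue; Aug 13 is Fri ✓; Sep 13 is Mon; Oct 13 is Wed; Nov 13 is Sat; Dec 13 is Mon.
Friday the 13ths: Aug.

1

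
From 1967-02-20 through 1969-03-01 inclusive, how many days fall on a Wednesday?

106

1967-02-20 is a Monday.
The range spans 741 days (inclusive of both endpoints).
741 = 7 × 105 + 6, so there are 105 full weeks plus 6 extra days.
Each full week contributes one Wednesday: 105 so far.
The 6 extra days are Monday, Tuesday, Wednesday, Thursday, Friday, Saturday — 1 of them qualifies.
Total: 105 + 1 = 106.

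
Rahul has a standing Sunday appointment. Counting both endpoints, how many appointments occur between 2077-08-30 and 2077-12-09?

2077-08-30 is a Monday.
That's 102 days from start to end, counting both.
102 = 7 × 14 + 4, so there are 14 full weeks plus 4 extra days.
Each full week contributes one Sunday: 14 so far.
The 4 extra days are Monday, Tuesday, Wednesday, Thursday — none qualify.
Total: 14 + 0 = 14.

14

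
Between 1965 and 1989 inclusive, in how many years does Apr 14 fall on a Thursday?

4

Day of week of April 14 in each year:
1965: Wed, 1966: Thu ✓, 1967: Fri, 1968: Sun, 1969: Mon, 1970: Tue, 1971: Wed, 1972: Fri, 1973: Sat, 1974: Sun, 1975: Mon, 1976: Wed, 1977: Thu ✓, 1978: Fri, 1979: Sat, 1980: Mon, 1981: Tue, 1982: Wed, 1983: Thu ✓, 1984: Sat, 1985: Sun, 1986: Mon, 1987: Tue, 1988: Thu ✓, 1989: Fri
Thursdays: 1966, 1977, 1983, 1988.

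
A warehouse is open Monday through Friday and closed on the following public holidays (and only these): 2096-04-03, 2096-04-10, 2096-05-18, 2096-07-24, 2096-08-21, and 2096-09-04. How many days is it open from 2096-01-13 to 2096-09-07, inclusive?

165 working days

2096-01-13 is a Friday.
The range spans 239 days (inclusive of both endpoints).
239 = 7 × 34 + 1, so there are 34 full weeks plus 1 extra day.
Each full week contributes 5 weekdays (Mon–Fri): 34 × 5 = 170.
The 1 extra day is Friday — 1 of them qualifies.
Total: 170 + 1 = 171.
Holidays: 2096-04-03 (Tue); 2096-04-10 (Tue); 2096-05-18 (Fri); 2096-07-24 (Tue); 2096-08-21 (Tue); 2096-09-04 (Tue).
All 6 holidays fall on weekdays, so subtract 6.
Business days: 171 − 6 = 165.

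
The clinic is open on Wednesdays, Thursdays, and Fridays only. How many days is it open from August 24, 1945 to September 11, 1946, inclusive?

August 24, 1945 is a Friday.
The range spans 384 days (inclusive of both endpoints).
384 = 7 × 54 + 6, so there are 54 full weeks plus 6 extra days.
Each full week contributes 3 days from the set (Wed, Thu, Fri): 54 × 3 = 162.
The 6 extra days are Friday, Saturday, Sunday, Monday, Tuesday, Wednesday — 2 of them qualify.
Total: 162 + 2 = 164.

164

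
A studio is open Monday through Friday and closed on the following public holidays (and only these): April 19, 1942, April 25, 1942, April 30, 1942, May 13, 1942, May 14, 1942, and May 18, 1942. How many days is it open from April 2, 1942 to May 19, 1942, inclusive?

30

April 2, 1942 is a Thursday.
The range spans 48 days (inclusive of both endpoints).
48 = 7 × 6 + 6, so there are 6 full weeks plus 6 extra days.
Each full week contributes 5 weekdays (Mon–Fri): 6 × 5 = 30.
The 6 extra days are Thu, Fri, Sat, Sun, Mon, Tue — 4 of them qualify.
Total: 30 + 4 = 34.
Holidays: April 19, 1942 (Sun); April 25, 1942 (Sat); April 30, 1942 (Thu); May 13, 1942 (Wed); May 14, 1942 (Thu); May 18, 1942 (Mon).
4 of the 6 holidays fall on weekdays; the rest are weekends and were already excluded.
Business days: 34 − 4 = 30.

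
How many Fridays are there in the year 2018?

Jan 1, 2018 is a Monday.
That's 365 days from start to end, counting both.
365 = 7 × 52 + 1, so there are 52 full weeks plus 1 extra day.
Each full week contributes one Friday: 52 so far.
The 1 extra day is Mon — none qualify.
Total: 52 + 0 = 52.

52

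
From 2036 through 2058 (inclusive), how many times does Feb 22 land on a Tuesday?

Day of week of February 22 in each year:
2036: Fri, 2037: Sun, 2038: Mon, 2039: Tue ✓, 2040: Wed, 2041: Fri, 2042: Sat, 2043: Sun, 2044: Mon, 2045: Wed, 2046: Thu, 2047: Fri, 2048: Sat, 2049: Mon, 2050: Tue ✓, 2051: Wed, 2052: Thu, 2053: Sat, 2054: Sun, 2055: Mon, 2056: Tue ✓, 2057: Thu, 2058: Fri
Tuesdays: 2039, 2050, 2056.

3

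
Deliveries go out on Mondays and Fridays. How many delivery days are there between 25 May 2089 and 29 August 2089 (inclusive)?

28

25 May 2089 is a Wednesday.
The range spans 97 days (inclusive of both endpoints).
97 = 7 × 13 + 6, so there are 13 full weeks plus 6 extra days.
Each full week contributes 2 days from the set (Mon, Fri): 13 × 2 = 26.
The 6 extra days are Wednesday, Thursday, Friday, Saturday, Sunday, Monday — 2 of them qualify.
Total: 26 + 2 = 28.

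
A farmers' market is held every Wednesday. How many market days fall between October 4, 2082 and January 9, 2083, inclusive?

14 Wednesdays

October 4, 2082 is a Sunday.
The range spans 98 days (inclusive of both endpoints).
98 = 7 × 14, so the span is exactly 14 full weeks.
Each full week contributes one Wednesday: 14 so far.
Total: 14.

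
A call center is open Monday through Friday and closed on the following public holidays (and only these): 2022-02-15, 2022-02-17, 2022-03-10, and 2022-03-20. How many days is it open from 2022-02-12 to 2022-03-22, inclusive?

24

2022-02-12 is a Saturday.
The range spans 39 days (inclusive of both endpoints).
39 = 7 × 5 + 4, so there are 5 full weeks plus 4 extra days.
Each full week contributes 5 weekdays (Mon–Fri): 5 × 5 = 25.
The 4 extra days are Sat, Sun, Mon, Tue — 2 of them qualify.
Total: 25 + 2 = 27.
Holidays: 2022-02-15 (Tue); 2022-02-17 (Thu); 2022-03-10 (Thu); 2022-03-20 (Sun).
3 of the 4 holidays fall on weekdays; the rest are weekends and were already excluded.
Business days: 27 − 3 = 24.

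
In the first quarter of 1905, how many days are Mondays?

13

Jan 1, 1905 is a Sunday.
That's 90 days from start to end, counting both.
90 = 7 × 12 + 6, so there are 12 full weeks plus 6 extra days.
Each full week contributes one Monday: 12 so far.
The 6 extra days are Sun, Mon, Tue, Wed, Thu, Fri — 1 of them qualifies.
Total: 12 + 1 = 13.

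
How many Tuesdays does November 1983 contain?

5

Nov 1, 1983 is a Tuesday.
That's 30 days from start to end, counting both.
30 = 7 × 4 + 2, so there are 4 full weeks plus 2 extra days.
Each full week contributes one Tuesday: 4 so far.
The 2 extra days are Tuesday, Wednesday — 1 of them qualifies.
Total: 4 + 1 = 5.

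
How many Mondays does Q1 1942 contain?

13

Jan 1, 1942 is a Thursday.
From Jan 1, 1942 to Mar 31, 1942 is 90 days inclusive.
90 = 7 × 12 + 6, so there are 12 full weeks plus 6 extra days.
Each full week contributes one Monday: 12 so far.
The 6 extra days are Thu, Fri, Sat, Sun, Mon, Tue — 1 of them qualifies.
Total: 12 + 1 = 13.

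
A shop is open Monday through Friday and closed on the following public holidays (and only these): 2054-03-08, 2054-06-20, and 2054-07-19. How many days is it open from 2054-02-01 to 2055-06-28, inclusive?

2054-02-01 is a Sunday.
From 2054-02-01 to 2055-06-28 is 513 days inclusive.
513 = 7 × 73 + 2, so there are 73 full weeks plus 2 extra days.
Each full week contributes 5 weekdays (Mon–Fri): 73 × 5 = 365.
The 2 extra days are Sun, Mon — 1 of them qualifies.
Total: 365 + 1 = 366.
Holidays: 2054-03-08 (Sun); 2054-06-20 (Sat); 2054-07-19 (Sun).
None of the 3 holidays fall on a weekday, so nothing to subtract.
Business days: 366 − 0 = 366.

366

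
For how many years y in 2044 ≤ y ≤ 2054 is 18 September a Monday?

Day of week of September 18 in each year:
2044: Sun, 2045: Mon ✓, 2046: Tue, 2047: Wed, 2048: Fri, 2049: Sat, 2050: Sun, 2051: Mon ✓, 2052: Wed, 2053: Thu, 2054: Fri
Mondays: 2045, 2051.

2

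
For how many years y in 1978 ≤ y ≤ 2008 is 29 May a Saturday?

Day of week of May 29 in each year:
1978: Mon, 1979: Tue, 1980: Thu, 1981: Fri, 1982: Sat ✓, 1983: Sun, 1984: Tue, 1985: Wed, 1986: Thu, 1987: Fri, 1988: Sun, 1989: Mon, 1990: Tue, 1991: Wed, 1992: Fri, 1993: Sat ✓, 1994: Sun, 1995: Mon, 1996: Wed, 1997: Thu, 1998: Fri, 1999: Sat ✓, 2000: Mon, 2001: Tue, 2002: Wed, 2003: Thu, 2004: Sat ✓, 2005: Sun, 2006: Mon, 2007: Tue, 2008: Thu
Saturdays: 1982, 1993, 1999, 2004.

4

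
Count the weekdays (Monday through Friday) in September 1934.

20 weekdays

1 September 1934 is a Saturday.
That's 30 days from start to end, counting both.
30 = 7 × 4 + 2, so there are 4 full weeks plus 2 extra days.
Each full week contributes 5 weekdays (Mon–Fri): 4 × 5 = 20.
The 2 extra days are Sat, Sun — none qualify.
Total: 20 + 0 = 20.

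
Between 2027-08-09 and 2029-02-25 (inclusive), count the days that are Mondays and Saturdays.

162

2027-08-09 is a Monday.
From 2027-08-09 to 2029-02-25 is 567 days inclusive.
567 = 7 × 81, so the span is exactly 81 full weeks.
Each full week contributes 2 days from the set (Mon, Sat): 81 × 2 = 162.
Total: 162.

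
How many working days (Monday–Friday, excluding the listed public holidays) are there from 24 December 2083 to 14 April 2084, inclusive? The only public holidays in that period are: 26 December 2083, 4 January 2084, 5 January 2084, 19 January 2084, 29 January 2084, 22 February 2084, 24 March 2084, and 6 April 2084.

75 working days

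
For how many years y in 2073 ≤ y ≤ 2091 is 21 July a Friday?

4

Day of week of July 21 in each year:
2073: Fri ✓, 2074: Sat, 2075: Sun, 2076: Tue, 2077: Wed, 2078: Thu, 2079: Fri ✓, 2080: Sun, 2081: Mon, 2082: Tue, 2083: Wed, 2084: Fri ✓, 2085: Sat, 2086: Sun, 2087: Mon, 2088: Wed, 2089: Thu, 2090: Fri ✓, 2091: Sat
Fridays: 2073, 2079, 2084, 2090.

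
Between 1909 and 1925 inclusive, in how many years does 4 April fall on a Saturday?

2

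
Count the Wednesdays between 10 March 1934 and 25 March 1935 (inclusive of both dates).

54 Wednesdays

10 March 1934 is a Saturday.
That's 381 days from start to end, counting both.
381 = 7 × 54 + 3, so there are 54 full weeks plus 3 extra days.
Each full week contributes one Wednesday: 54 so far.
The 3 extra days are Sat, Sun, Mon — none qualify.
Total: 54 + 0 = 54.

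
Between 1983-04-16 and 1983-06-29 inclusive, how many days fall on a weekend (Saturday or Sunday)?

22

1983-04-16 is a Saturday.
That's 75 days from start to end, counting both.
75 = 7 × 10 + 5, so there are 10 full weeks plus 5 extra days.
Each full week contributes 2 weekend days (Sat, Sun): 10 × 2 = 20.
The 5 extra days are Saturday, Sunday, Monday, Tuesday, Wednesday — 2 of them qualify.
Total: 20 + 2 = 22.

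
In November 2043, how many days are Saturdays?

4

November 1, 2043 is a Sunday.
That's 30 days from start to end, counting both.
30 = 7 × 4 + 2, so there are 4 full weeks plus 2 extra days.
Each full week contributes one Saturday: 4 so far.
The 2 extra days are Sunday, Monday — none qualify.
Total: 4 + 0 = 4.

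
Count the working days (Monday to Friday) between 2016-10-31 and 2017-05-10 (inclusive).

2016-10-31 is a Monday.
From 2016-10-31 to 2017-05-10 is 192 days inclusive.
192 = 7 × 27 + 3, so there are 27 full weeks plus 3 extra days.
Each full week contributes 5 weekdays (Mon–Fri): 27 × 5 = 135.
The 3 extra days are Monday, Tuesday, Wednesday — 3 of them qualify.
Total: 135 + 3 = 138.

138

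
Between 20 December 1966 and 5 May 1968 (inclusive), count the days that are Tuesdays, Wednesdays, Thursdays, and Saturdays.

20 December 1966 is a Tuesday.
From 20 December 1966 to 5 May 1968 is 503 days inclusive.
503 = 7 × 71 + 6, so there are 71 full weeks plus 6 extra days.
Each full week contributes 4 days from the set (Tue, Wed, Thu, Sat): 71 × 4 = 284.
The 6 extra days are Tuesday, Wednesday, Thursday, Friday, Saturday, Sunday — 4 of them qualify.
Total: 284 + 4 = 288.

288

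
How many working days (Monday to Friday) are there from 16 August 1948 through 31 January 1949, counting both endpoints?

121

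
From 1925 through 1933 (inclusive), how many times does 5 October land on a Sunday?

1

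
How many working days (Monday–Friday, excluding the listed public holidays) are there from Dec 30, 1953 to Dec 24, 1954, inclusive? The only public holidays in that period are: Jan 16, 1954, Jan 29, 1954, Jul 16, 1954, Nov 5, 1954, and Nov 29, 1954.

Dec 30, 1953 is a Wednesday.
The range spans 360 days (inclusive of both endpoints).
360 = 7 × 51 + 3, so there are 51 full weeks plus 3 extra days.
Each full week contributes 5 weekdays (Mon–Fri): 51 × 5 = 255.
The 3 extra days are Wed, Thu, Fri — 3 of them qualify.
Total: 255 + 3 = 258.
Holidays: Jan 16, 1954 (Sat); Jan 29, 1954 (Fri); Jul 16, 1954 (Fri); Nov 5, 1954 (Fri); Nov 29, 1954 (Mon).
4 of the 5 holidays fall on weekdays; the rest are weekends and were already excluded.
Business days: 258 − 4 = 254.

254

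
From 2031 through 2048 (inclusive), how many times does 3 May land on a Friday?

Day of week of May 3 in each year:
2031: Sat, 2032: Mon, 2033: Tue, 2034: Wed, 2035: Thu, 2036: Sat, 2037: Sun, 2038: Mon, 2039: Tue, 2040: Thu, 2041: Fri ✓, 2042: Sat, 2043: Sun, 2044: Tue, 2045: Wed, 2046: Thu, 2047: Fri ✓, 2048: Sun
Fridays: 2041, 2047.

2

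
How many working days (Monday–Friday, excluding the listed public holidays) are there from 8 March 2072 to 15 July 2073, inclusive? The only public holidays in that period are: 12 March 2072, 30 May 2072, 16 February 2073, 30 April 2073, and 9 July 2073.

352 working days

8 March 2072 is a Tuesday.
That's 495 days from start to end, counting both.
495 = 7 × 70 + 5, so there are 70 full weeks plus 5 extra days.
Each full week contributes 5 weekdays (Mon–Fri): 70 × 5 = 350.
The 5 extra days are Tuesday, Wednesday, Thursday, Friday, Saturday — 4 of them qualify.
Total: 350 + 4 = 354.
Holidays: 12 March 2072 (Sat); 30 May 2072 (Mon); 16 February 2073 (Thu); 30 April 2073 (Sun); 9 July 2073 (Sun).
2 of the 5 holidays fall on weekdays; the rest are weekends and were already excluded.
Business days: 354 − 2 = 352.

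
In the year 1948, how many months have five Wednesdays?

4

A month has five Wednesdays exactly when Wednesday falls within its first (length − 28) days.
Jan: 31 days, starts Thu → 5 of Thu, Fri, Sat
Feb: 29 days, starts Sun → 5 of Sun
Mar: 31 days, starts Mon → 5 of Mon, Tue, Wed ✓
Apr: 30 days, starts Thu → 5 of Thu, Fri
May: 31 days, starts Sat → 5 of Sat, Sun, Mon
Jun: 30 days, starts Tue → 5 of Tue, Wed ✓
Jul: 31 days, starts Thu → 5 of Thu, Fri, Sat
Aug: 31 days, starts Sun → 5 of Sun, Mon, Tue
Sep: 30 days, starts Wed → 5 of Wed, Thu ✓
Oct: 31 days, starts Fri → 5 of Fri, Sat, Sun
Nov: 30 days, starts Mon → 5 of Mon, Tue
Dec: 31 days, starts Wed → 5 of Wed, Thu, Fri ✓
Months with five Wednesdays: Mar, Jun, Sep, Dec.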